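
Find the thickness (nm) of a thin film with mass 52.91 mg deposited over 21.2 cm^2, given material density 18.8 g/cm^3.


Convert: m = 52.91 mg = 5.2910e-05 kg, A = 21.2 cm^2 = 2.1200e-03 m^2, rho = 18.8 g/cm^3 = 18800 kg/m^3
t = m / (A * rho)
t = 5.2910e-05 / (2.1200e-03 * 18800)
t = 1.3275e-06 m = 1327.5 nm

1327.5


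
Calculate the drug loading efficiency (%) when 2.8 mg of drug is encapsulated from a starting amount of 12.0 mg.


Drug loading efficiency = (drug loaded / drug initial) * 100
DLE = 2.8 / 12.0 * 100
DLE = 0.2333 * 100
DLE = 23.33%

23.33


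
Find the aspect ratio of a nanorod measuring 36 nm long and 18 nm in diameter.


Aspect ratio AR = length / diameter
AR = 36 / 18
AR = 2.0

2.0


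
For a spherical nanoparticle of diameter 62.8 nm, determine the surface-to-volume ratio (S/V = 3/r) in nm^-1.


Radius r = 62.8/2 = 31.4 nm
S/V = 3 / r = 3 / 31.4
S/V = 0.0955 nm^-1

0.0955


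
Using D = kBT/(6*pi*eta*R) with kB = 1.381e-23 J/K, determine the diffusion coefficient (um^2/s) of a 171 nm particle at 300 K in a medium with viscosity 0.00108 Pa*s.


Radius R = 171/2 = 85.5 nm = 8.55e-08 m
D = kB*T / (6*pi*eta*R)
D = 1.381e-23 * 300 / (6 * pi * 0.00108 * 8.55e-08)
D = 2.38026e-12 m^2/s = 2.38 um^2/s

2.38


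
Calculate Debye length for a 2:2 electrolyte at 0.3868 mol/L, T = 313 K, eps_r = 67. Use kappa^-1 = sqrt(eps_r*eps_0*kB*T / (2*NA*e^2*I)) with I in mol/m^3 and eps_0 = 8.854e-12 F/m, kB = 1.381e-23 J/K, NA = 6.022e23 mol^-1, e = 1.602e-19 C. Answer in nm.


Ionic strength I = 0.3868 * 2^2 * 1000 = 1547.2 mol/m^3
kappa^-1 = sqrt(67 * 8.854e-12 * 1.381e-23 * 313 / (2 * 6.022e23 * (1.602e-19)^2 * 1547.2))
kappa^-1 = 0.232 nm

0.232


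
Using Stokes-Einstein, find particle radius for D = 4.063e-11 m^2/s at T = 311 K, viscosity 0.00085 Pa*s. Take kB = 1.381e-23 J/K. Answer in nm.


Stokes-Einstein: R = kB*T / (6*pi*eta*D)
R = 1.381e-23 * 311 / (6 * pi * 0.00085 * 4.063e-11)
R = 6.59762e-09 m = 6.6 nm

6.6


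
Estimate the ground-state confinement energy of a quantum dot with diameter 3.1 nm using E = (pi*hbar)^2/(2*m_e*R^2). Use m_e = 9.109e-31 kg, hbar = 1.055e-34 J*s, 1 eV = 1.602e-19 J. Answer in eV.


Radius R = 3.1/2 = 1.55 nm = 1.55e-09 m
E = (pi * 1.055e-34)^2 / (2 * 9.109e-31 * (1.55e-09)^2)
E(J) = 2.50981e-20
E = E(J) / 1.602e-19 = 0.1567 eV

0.1567


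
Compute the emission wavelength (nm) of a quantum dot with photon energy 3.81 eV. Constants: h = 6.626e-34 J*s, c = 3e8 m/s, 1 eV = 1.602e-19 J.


Convert energy: E = 3.81 eV = 3.81 * 1.602e-19 = 6.10362e-19 J
lambda = h*c / E = 6.626e-34 * 3e8 / 6.10362e-19
lambda = 3.25676e-07 m = 325.7 nm

325.7


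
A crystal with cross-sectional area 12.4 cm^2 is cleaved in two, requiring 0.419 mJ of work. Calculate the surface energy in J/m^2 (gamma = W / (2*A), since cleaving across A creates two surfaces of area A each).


Convert: A = 12.4 cm^2 = 0.00124 m^2, W = 0.419 mJ = 0.000419 J
Cleaving exposes two faces of area A, so total new surface = 2*A and gamma = W / (2*A)
gamma = 0.000419 / (2 * 0.00124)
gamma = 0.169 J/m^2

0.169


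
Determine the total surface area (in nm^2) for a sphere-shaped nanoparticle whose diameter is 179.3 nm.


Radius r = 179.3/2 = 89.65 nm
Surface area SA = 4 * pi * r^2
SA = 4 * pi * (89.65)^2
SA = 100997.46 nm^2

100997.46


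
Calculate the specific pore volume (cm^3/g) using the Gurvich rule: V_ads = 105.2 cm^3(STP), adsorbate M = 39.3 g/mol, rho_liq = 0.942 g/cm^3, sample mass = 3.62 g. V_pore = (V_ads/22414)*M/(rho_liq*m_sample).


Moles adsorbed n = V_ads / 22414 = 105.2 / 22414 = 4.693495e-03 mol
Liquid volume V_liq = n * M / rho_liq = 4.693495e-03 * 39.3 / 0.942 = 0.19581 cm^3
Specific pore volume V_pore = V_liq / m_sample = 0.19581 / 3.62
V_pore = 0.0541 cm^3/g

0.0541


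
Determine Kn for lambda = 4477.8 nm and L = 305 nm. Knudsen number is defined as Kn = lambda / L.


Knudsen number Kn = lambda / L
Kn = 4477.8 / 305
Kn = 14.6813

14.6813


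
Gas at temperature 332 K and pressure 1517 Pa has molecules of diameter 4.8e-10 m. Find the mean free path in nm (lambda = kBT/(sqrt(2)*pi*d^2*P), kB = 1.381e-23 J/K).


Mean free path: lambda = kB*T / (sqrt(2) * pi * d^2 * P)
lambda = 1.381e-23 * 332 / (sqrt(2) * pi * (4.8e-10)^2 * 1517)
lambda = 2.95256e-06 m
lambda = 2952.56 nm

2952.56


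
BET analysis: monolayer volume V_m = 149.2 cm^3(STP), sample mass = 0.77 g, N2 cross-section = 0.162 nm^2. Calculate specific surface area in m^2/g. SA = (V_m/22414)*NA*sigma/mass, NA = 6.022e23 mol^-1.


Number of moles in monolayer = V_m / 22414 = 149.2 / 22414 = 0.00665655
Number of molecules = moles * NA = 0.00665655 * 6.022e23
SA = molecules * sigma / mass
SA = (149.2 / 22414) * 6.022e23 * 0.162e-18 / 0.77
SA = 843.4 m^2/g

843.4


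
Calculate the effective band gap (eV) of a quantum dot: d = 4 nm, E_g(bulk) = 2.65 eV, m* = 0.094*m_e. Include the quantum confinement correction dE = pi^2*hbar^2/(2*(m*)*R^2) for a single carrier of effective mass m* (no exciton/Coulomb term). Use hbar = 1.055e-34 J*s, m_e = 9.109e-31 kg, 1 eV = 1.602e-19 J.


Radius R = 4/2 nm = 2e-09 m
Confinement energy dE = pi^2 * hbar^2 / (2 * m_eff * m_e * R^2)
dE = pi^2 * (1.055e-34)^2 / (2 * 0.094 * 9.109e-31 * (2e-09)^2) J, divided by 1.602e-19 J/eV
dE = 1.001 eV
Total band gap = E_g(bulk) + dE = 2.65 + 1.001 = 3.651 eV

3.651


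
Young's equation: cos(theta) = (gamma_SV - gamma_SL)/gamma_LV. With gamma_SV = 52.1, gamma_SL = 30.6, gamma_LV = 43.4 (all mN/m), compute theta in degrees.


cos(theta) = (gamma_SV - gamma_SL) / gamma_LV
cos(theta) = (52.1 - 30.6) / 43.4
cos(theta) = 0.495392
theta = arccos(0.495392) = 60.3 degrees

60.3


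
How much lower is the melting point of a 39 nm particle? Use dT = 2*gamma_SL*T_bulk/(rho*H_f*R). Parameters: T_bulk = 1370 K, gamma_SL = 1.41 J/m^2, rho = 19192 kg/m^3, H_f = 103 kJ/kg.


Radius R = 39/2 = 19.5 nm = 1.95e-08 m
Convert H_f = 103 kJ/kg = 103000 J/kg
dT = 2 * gamma_SL * T_bulk / (rho * H_f * R)
dT = 2 * 1.41 * 1370 / (19192 * 103000 * 1.95e-08)
dT = 100.2 K

100.2


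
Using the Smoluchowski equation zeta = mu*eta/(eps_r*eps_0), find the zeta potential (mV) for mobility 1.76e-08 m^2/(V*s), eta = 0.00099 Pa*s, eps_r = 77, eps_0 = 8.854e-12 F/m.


Smoluchowski equation: zeta = mu * eta / (eps_r * eps_0)
zeta = 1.76e-08 * 0.00099 / (77 * 8.854e-12)
zeta = 0.025557 V = 25.56 mV

25.56


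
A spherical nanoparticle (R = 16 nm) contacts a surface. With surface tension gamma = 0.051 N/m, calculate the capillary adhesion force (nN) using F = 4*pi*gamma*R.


Convert radius: R = 16 nm = 1.6e-08 m
F = 4 * pi * gamma * R
F = 4 * pi * 0.051 * 1.6e-08
F = 1.02542e-08 N = 10.2542 nN

10.2542


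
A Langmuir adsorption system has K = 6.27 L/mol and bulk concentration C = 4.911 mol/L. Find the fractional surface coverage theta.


Langmuir isotherm: theta = K*C / (1 + K*C)
K*C = 6.27 * 4.911 = 30.79197
theta = 30.79197 / (1 + 30.79197) = 30.79197 / 31.79197
theta = 0.9685

0.9685


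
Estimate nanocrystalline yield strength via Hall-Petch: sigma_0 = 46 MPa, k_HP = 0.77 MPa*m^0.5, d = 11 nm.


d = 11 nm = 1.1e-08 m
sqrt(d) = 0.0001048809
Hall-Petch contribution = k / sqrt(d) = 0.77 / 0.0001048809 = 7341.7 MPa
sigma = sigma_0 + k/sqrt(d) = 46 + 7341.7 = 7387.7 MPa

7387.7


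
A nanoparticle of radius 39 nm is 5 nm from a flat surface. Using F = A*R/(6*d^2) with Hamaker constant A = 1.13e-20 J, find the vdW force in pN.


Convert to SI: R = 39 nm = 3.9e-08 m, d = 5 nm = 5e-09 m
F = A * R / (6 * d^2)
F = 1.13e-20 * 3.9e-08 / (6 * (5e-09)^2)
F = 2.938e-12 N = 2.938 pN

2.938


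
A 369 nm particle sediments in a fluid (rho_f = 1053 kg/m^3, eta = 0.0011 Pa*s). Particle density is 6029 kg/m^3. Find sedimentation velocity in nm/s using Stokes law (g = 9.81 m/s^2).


Radius R = 369/2 nm = 1.845e-07 m
Density difference = 6029 - 1053 = 4976 kg/m^3
v = 2 * R^2 * (rho_p - rho_f) * g / (9 * eta)
v = 2 * (1.845e-07)^2 * 4976 * 9.81 / (9 * 0.0011)
v = 3.35689e-07 m/s = 335.6889 nm/s

335.6889


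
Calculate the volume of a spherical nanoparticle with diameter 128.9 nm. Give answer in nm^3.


Radius r = 128.9/2 = 64.45 nm
Volume V = (4/3) * pi * r^3
V = (4/3) * pi * (64.45)^3
V = 1121391.8 nm^3

1121391.8


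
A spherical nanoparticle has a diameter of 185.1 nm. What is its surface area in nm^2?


Radius r = 185.1/2 = 92.55 nm
Surface area SA = 4 * pi * r^2
SA = 4 * pi * (92.55)^2
SA = 107637.28 nm^2

107637.28


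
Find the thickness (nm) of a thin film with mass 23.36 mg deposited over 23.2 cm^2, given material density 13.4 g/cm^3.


Convert: m = 23.36 mg = 2.3360e-05 kg, A = 23.2 cm^2 = 2.3200e-03 m^2, rho = 13.4 g/cm^3 = 13400 kg/m^3
t = m / (A * rho)
t = 2.3360e-05 / (2.3200e-03 * 13400)
t = 7.5142e-07 m = 751.4 nm

751.4


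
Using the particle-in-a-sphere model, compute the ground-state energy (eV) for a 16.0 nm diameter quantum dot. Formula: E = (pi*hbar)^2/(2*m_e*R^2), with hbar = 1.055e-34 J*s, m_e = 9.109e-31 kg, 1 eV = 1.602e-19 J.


Radius R = 16.0/2 = 8 nm = 8e-09 m
E = (pi * 1.055e-34)^2 / (2 * 9.109e-31 * (8e-09)^2)
E(J) = 9.42159e-22
E = E(J) / 1.602e-19 = 0.0059 eV

0.0059


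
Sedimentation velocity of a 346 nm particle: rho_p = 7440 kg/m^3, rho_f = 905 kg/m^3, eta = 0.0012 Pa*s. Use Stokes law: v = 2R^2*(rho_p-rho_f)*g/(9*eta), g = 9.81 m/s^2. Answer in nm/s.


Radius R = 346/2 nm = 1.73e-07 m
Density difference = 7440 - 905 = 6535 kg/m^3
v = 2 * R^2 * (rho_p - rho_f) * g / (9 * eta)
v = 2 * (1.73e-07)^2 * 6535 * 9.81 / (9 * 0.0012)
v = 3.55315e-07 m/s = 355.3146 nm/s

355.3146


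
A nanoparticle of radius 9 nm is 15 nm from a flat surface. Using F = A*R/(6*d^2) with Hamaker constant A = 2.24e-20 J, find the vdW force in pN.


Convert to SI: R = 9 nm = 9e-09 m, d = 15 nm = 1.5e-08 m
F = A * R / (6 * d^2)
F = 2.24e-20 * 9e-09 / (6 * (1.5e-08)^2)
F = 1.49333e-13 N = 0.149 pN

0.149


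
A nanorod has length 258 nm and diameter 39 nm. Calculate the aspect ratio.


Aspect ratio AR = length / diameter
AR = 258 / 39
AR = 6.62

6.62


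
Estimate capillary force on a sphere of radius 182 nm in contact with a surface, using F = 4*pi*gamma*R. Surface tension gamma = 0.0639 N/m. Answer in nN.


Convert radius: R = 182 nm = 1.82e-07 m
F = 4 * pi * gamma * R
F = 4 * pi * 0.0639 * 1.82e-07
F = 1.46144e-07 N = 146.1444 nN

146.1444


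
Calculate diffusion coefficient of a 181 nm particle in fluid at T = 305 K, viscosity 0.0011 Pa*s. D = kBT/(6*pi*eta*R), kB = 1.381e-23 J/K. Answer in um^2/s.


Radius R = 181/2 = 90.5 nm = 9.05e-08 m
D = kB*T / (6*pi*eta*R)
D = 1.381e-23 * 305 / (6 * pi * 0.0011 * 9.05e-08)
D = 2.24466e-12 m^2/s = 2.245 um^2/s

2.245


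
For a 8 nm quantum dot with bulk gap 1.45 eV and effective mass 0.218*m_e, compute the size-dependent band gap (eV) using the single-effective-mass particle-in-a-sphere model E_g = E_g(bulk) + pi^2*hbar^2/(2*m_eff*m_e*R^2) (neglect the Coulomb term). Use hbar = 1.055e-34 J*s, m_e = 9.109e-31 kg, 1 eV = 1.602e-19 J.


Radius R = 8/2 nm = 4e-09 m
Confinement energy dE = pi^2 * hbar^2 / (2 * m_eff * m_e * R^2)
dE = pi^2 * (1.055e-34)^2 / (2 * 0.218 * 9.109e-31 * (4e-09)^2) J, divided by 1.602e-19 J/eV
dE = 0.1079 eV
Total band gap = E_g(bulk) + dE = 1.45 + 0.1079 = 1.5579 eV

1.5579


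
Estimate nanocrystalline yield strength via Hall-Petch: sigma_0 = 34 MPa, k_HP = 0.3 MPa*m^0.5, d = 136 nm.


d = 136 nm = 1.36e-07 m
sqrt(d) = 0.0003687818
Hall-Petch contribution = k / sqrt(d) = 0.3 / 0.0003687818 = 813.5 MPa
sigma = sigma_0 + k/sqrt(d) = 34 + 813.5 = 847.5 MPa

847.5


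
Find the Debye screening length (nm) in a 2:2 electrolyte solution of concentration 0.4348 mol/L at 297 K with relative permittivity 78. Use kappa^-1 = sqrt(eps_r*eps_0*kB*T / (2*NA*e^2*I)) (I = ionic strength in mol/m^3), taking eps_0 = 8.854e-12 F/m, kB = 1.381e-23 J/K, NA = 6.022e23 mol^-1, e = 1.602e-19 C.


Ionic strength I = 0.4348 * 2^2 * 1000 = 1739.2 mol/m^3
kappa^-1 = sqrt(78 * 8.854e-12 * 1.381e-23 * 297 / (2 * 6.022e23 * (1.602e-19)^2 * 1739.2))
kappa^-1 = 0.23 nm

0.23


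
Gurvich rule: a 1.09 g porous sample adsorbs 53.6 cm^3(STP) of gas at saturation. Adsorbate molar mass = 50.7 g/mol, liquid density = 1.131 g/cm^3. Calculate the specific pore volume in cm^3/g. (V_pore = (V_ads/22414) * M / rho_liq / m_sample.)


Moles adsorbed n = V_ads / 22414 = 53.6 / 22414 = 2.391363e-03 mol
Liquid volume V_liq = n * M / rho_liq = 2.391363e-03 * 50.7 / 1.131 = 0.10720 cm^3
Specific pore volume V_pore = V_liq / m_sample = 0.10720 / 1.09
V_pore = 0.0983 cm^3/g

0.0983


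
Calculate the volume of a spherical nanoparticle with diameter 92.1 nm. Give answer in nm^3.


Radius r = 92.1/2 = 46.05 nm
Volume V = (4/3) * pi * r^3
V = (4/3) * pi * (46.05)^3
V = 409051.05 nm^3

409051.05


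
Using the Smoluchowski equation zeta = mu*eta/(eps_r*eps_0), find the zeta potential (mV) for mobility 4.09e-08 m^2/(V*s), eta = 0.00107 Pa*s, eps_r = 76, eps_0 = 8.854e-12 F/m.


Smoluchowski equation: zeta = mu * eta / (eps_r * eps_0)
zeta = 4.09e-08 * 0.00107 / (76 * 8.854e-12)
zeta = 0.065036 V = 65.04 mV

65.04


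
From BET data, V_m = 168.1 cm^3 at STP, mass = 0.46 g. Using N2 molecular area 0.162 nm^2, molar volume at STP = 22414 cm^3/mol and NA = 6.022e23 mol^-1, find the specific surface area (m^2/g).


Number of moles in monolayer = V_m / 22414 = 168.1 / 22414 = 0.00749978
Number of molecules = moles * NA = 0.00749978 * 6.022e23
SA = molecules * sigma / mass
SA = (168.1 / 22414) * 6.022e23 * 0.162e-18 / 0.46
SA = 1590.5 m^2/g

1590.5


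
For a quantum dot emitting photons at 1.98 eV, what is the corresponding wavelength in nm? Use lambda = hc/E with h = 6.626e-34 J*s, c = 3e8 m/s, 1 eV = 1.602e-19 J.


Convert energy: E = 1.98 eV = 1.98 * 1.602e-19 = 3.17196e-19 J
lambda = h*c / E = 6.626e-34 * 3e8 / 3.17196e-19
lambda = 6.26679e-07 m = 626.7 nm

626.7


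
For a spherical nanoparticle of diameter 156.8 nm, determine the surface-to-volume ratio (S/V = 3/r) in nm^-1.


Radius r = 156.8/2 = 78.4 nm
S/V = 3 / r = 3 / 78.4
S/V = 0.0383 nm^-1

0.0383


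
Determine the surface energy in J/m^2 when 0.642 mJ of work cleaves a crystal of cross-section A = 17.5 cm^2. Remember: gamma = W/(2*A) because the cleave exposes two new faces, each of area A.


Convert: A = 17.5 cm^2 = 0.00175 m^2, W = 0.642 mJ = 0.000642 J
Cleaving exposes two faces of area A, so total new surface = 2*A and gamma = W / (2*A)
gamma = 0.000642 / (2 * 0.00175)
gamma = 0.183 J/m^2

0.183


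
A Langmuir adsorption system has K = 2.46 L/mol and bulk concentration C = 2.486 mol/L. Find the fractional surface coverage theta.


Langmuir isotherm: theta = K*C / (1 + K*C)
K*C = 2.46 * 2.486 = 6.11556
theta = 6.11556 / (1 + 6.11556) = 6.11556 / 7.11556
theta = 0.8595

0.8595


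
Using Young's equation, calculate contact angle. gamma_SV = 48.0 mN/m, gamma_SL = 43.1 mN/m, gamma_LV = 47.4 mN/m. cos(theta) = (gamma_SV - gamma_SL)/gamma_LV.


cos(theta) = (gamma_SV - gamma_SL) / gamma_LV
cos(theta) = (48.0 - 43.1) / 47.4
cos(theta) = 0.103376
theta = arccos(0.103376) = 84.07 degrees

84.07


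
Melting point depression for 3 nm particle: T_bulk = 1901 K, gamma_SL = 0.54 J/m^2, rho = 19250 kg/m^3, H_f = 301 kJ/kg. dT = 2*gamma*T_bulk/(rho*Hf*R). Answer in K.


Radius R = 3/2 = 1.5 nm = 1.5e-09 m
Convert H_f = 301 kJ/kg = 301000 J/kg
dT = 2 * gamma_SL * T_bulk / (rho * H_f * R)
dT = 2 * 0.54 * 1901 / (19250 * 301000 * 1.5e-09)
dT = 236.2 K

236.2


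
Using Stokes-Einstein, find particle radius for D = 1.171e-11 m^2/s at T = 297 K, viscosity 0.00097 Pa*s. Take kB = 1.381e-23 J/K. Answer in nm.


Stokes-Einstein: R = kB*T / (6*pi*eta*D)
R = 1.381e-23 * 297 / (6 * pi * 0.00097 * 1.171e-11)
R = 1.91567e-08 m = 19.16 nm

19.16


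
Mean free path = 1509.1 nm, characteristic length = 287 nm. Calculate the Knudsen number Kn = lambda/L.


Knudsen number Kn = lambda / L
Kn = 1509.1 / 287
Kn = 5.2582

5.2582


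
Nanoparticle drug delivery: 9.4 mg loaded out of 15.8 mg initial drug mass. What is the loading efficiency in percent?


Drug loading efficiency = (drug loaded / drug initial) * 100
DLE = 9.4 / 15.8 * 100
DLE = 0.5949 * 100
DLE = 59.49%

59.49


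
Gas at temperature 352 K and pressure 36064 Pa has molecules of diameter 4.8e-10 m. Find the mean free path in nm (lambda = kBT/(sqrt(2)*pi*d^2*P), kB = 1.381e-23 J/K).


Mean free path: lambda = kB*T / (sqrt(2) * pi * d^2 * P)
lambda = 1.381e-23 * 352 / (sqrt(2) * pi * (4.8e-10)^2 * 36064)
lambda = 1.31679e-07 m
lambda = 131.68 nm

131.68


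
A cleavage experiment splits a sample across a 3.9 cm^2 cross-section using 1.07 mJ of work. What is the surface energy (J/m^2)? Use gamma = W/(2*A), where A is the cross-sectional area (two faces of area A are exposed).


Convert: A = 3.9 cm^2 = 0.00039 m^2, W = 1.07 mJ = 0.00107 J
Cleaving exposes two faces of area A, so total new surface = 2*A and gamma = W / (2*A)
gamma = 0.00107 / (2 * 0.00039)
gamma = 1.372 J/m^2

1.372


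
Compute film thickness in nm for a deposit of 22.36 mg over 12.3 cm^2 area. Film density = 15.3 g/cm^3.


Convert: m = 22.36 mg = 2.2360e-05 kg, A = 12.3 cm^2 = 1.2300e-03 m^2, rho = 15.3 g/cm^3 = 15300 kg/m^3
t = m / (A * rho)
t = 2.2360e-05 / (1.2300e-03 * 15300)
t = 1.1882e-06 m = 1188.2 nm

1188.2


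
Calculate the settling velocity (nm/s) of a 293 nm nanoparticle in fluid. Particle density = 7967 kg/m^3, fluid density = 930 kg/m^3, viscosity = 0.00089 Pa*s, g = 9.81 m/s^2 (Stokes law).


Radius R = 293/2 nm = 1.465e-07 m
Density difference = 7967 - 930 = 7037 kg/m^3
v = 2 * R^2 * (rho_p - rho_f) * g / (9 * eta)
v = 2 * (1.465e-07)^2 * 7037 * 9.81 / (9 * 0.00089)
v = 3.69938e-07 m/s = 369.9383 nm/s

369.9383


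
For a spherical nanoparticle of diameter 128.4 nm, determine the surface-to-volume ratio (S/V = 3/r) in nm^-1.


Radius r = 128.4/2 = 64.2 nm
S/V = 3 / r = 3 / 64.2
S/V = 0.0467 nm^-1

0.0467


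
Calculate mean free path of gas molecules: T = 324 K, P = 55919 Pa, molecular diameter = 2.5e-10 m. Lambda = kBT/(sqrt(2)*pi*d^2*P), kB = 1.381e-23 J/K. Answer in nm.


Mean free path: lambda = kB*T / (sqrt(2) * pi * d^2 * P)
lambda = 1.381e-23 * 324 / (sqrt(2) * pi * (2.5e-10)^2 * 55919)
lambda = 2.8816e-07 m
lambda = 288.16 nm

288.16


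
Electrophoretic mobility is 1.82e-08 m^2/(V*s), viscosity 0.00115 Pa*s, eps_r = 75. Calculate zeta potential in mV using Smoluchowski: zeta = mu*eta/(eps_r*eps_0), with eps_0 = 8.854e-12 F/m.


Smoluchowski equation: zeta = mu * eta / (eps_r * eps_0)
zeta = 1.82e-08 * 0.00115 / (75 * 8.854e-12)
zeta = 0.031519 V = 31.52 mV

31.52


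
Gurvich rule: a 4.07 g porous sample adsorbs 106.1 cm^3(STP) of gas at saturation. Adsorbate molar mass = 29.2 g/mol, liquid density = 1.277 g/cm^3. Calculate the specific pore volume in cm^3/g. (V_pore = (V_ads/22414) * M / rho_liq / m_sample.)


Moles adsorbed n = V_ads / 22414 = 106.1 / 22414 = 4.733649e-03 mol
Liquid volume V_liq = n * M / rho_liq = 4.733649e-03 * 29.2 / 1.277 = 0.10824 cm^3
Specific pore volume V_pore = V_liq / m_sample = 0.10824 / 4.07
V_pore = 0.0266 cm^3/g

0.0266


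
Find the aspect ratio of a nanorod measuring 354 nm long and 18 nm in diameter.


Aspect ratio AR = length / diameter
AR = 354 / 18
AR = 19.67

19.67


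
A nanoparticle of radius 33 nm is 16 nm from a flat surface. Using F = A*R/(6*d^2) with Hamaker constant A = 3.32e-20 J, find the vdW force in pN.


Convert to SI: R = 33 nm = 3.3e-08 m, d = 16 nm = 1.6e-08 m
F = A * R / (6 * d^2)
F = 3.32e-20 * 3.3e-08 / (6 * (1.6e-08)^2)
F = 7.13281e-13 N = 0.713 pN

0.713


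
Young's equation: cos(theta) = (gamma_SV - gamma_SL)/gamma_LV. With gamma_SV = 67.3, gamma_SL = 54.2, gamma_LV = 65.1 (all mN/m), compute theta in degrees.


cos(theta) = (gamma_SV - gamma_SL) / gamma_LV
cos(theta) = (67.3 - 54.2) / 65.1
cos(theta) = 0.201229
theta = arccos(0.201229) = 78.39 degrees

78.39


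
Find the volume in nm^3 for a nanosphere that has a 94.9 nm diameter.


Radius r = 94.9/2 = 47.45 nm
Volume V = (4/3) * pi * r^3
V = (4/3) * pi * (47.45)^3
V = 447504.35 nm^3

447504.35


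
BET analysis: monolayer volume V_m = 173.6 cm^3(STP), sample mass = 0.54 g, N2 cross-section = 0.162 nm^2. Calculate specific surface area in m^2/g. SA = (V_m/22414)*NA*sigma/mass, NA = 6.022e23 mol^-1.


Number of moles in monolayer = V_m / 22414 = 173.6 / 22414 = 0.00774516
Number of molecules = moles * NA = 0.00774516 * 6.022e23
SA = molecules * sigma / mass
SA = (173.6 / 22414) * 6.022e23 * 0.162e-18 / 0.54
SA = 1399.2 m^2/g

1399.2


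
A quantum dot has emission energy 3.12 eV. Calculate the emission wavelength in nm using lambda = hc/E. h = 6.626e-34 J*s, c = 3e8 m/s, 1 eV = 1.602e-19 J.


Convert energy: E = 3.12 eV = 3.12 * 1.602e-19 = 4.99824e-19 J
lambda = h*c / E = 6.626e-34 * 3e8 / 4.99824e-19
lambda = 3.977e-07 m = 397.7 nm

397.7


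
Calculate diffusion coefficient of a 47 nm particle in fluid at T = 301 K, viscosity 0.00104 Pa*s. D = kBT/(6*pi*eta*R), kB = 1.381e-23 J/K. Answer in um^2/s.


Radius R = 47/2 = 23.5 nm = 2.35e-08 m
D = kB*T / (6*pi*eta*R)
D = 1.381e-23 * 301 / (6 * pi * 0.00104 * 2.35e-08)
D = 9.02314e-12 m^2/s = 9.023 um^2/s

9.023


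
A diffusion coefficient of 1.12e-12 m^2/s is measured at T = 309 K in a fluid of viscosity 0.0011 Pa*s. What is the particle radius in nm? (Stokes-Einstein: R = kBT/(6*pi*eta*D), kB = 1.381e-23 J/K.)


Stokes-Einstein: R = kB*T / (6*pi*eta*D)
R = 1.381e-23 * 309 / (6 * pi * 0.0011 * 1.12e-12)
R = 1.83755e-07 m = 183.76 nm

183.76


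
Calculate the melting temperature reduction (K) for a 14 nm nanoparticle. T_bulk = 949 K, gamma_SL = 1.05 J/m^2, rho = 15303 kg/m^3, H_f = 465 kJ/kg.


Radius R = 14/2 = 7 nm = 7e-09 m
Convert H_f = 465 kJ/kg = 465000 J/kg
dT = 2 * gamma_SL * T_bulk / (rho * H_f * R)
dT = 2 * 1.05 * 949 / (15303 * 465000 * 7e-09)
dT = 40.0 K

40.0


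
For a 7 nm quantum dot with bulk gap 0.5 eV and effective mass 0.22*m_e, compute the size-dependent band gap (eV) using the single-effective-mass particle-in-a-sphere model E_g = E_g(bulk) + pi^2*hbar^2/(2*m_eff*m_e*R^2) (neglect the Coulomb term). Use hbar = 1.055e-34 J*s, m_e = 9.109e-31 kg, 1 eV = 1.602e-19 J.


Radius R = 7/2 nm = 3.5e-09 m
Confinement energy dE = pi^2 * hbar^2 / (2 * m_eff * m_e * R^2)
dE = pi^2 * (1.055e-34)^2 / (2 * 0.22 * 9.109e-31 * (3.5e-09)^2) J, divided by 1.602e-19 J/eV
dE = 0.1397 eV
Total band gap = E_g(bulk) + dE = 0.5 + 0.1397 = 0.6397 eV

0.6397


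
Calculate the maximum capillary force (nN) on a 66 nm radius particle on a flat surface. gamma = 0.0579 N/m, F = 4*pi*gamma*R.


Convert radius: R = 66 nm = 6.6e-08 m
F = 4 * pi * gamma * R
F = 4 * pi * 0.0579 * 6.6e-08
F = 4.80211e-08 N = 48.0211 nN

48.0211


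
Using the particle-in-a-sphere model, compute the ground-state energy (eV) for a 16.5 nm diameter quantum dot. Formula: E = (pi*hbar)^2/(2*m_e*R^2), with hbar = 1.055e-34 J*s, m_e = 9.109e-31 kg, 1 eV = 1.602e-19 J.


Radius R = 16.5/2 = 8.25 nm = 8.25e-09 m
E = (pi * 1.055e-34)^2 / (2 * 9.109e-31 * (8.25e-09)^2)
E(J) = 8.85923e-22
E = E(J) / 1.602e-19 = 0.0055 eV

0.0055


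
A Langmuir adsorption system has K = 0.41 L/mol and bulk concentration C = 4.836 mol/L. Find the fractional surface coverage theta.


Langmuir isotherm: theta = K*C / (1 + K*C)
K*C = 0.41 * 4.836 = 1.98276
theta = 1.98276 / (1 + 1.98276) = 1.98276 / 2.98276
theta = 0.6647

0.6647


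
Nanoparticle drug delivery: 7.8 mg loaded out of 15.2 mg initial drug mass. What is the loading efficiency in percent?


Drug loading efficiency = (drug loaded / drug initial) * 100
DLE = 7.8 / 15.2 * 100
DLE = 0.5132 * 100
DLE = 51.32%

51.32


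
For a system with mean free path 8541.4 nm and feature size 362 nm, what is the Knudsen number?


Knudsen number Kn = lambda / L
Kn = 8541.4 / 362
Kn = 23.595

23.595


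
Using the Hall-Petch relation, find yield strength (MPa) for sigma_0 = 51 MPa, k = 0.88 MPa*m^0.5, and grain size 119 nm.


d = 119 nm = 1.19e-07 m
sqrt(d) = 0.0003449638
Hall-Petch contribution = k / sqrt(d) = 0.88 / 0.0003449638 = 2551.0 MPa
sigma = sigma_0 + k/sqrt(d) = 51 + 2551.0 = 2602.0 MPa

2602.0


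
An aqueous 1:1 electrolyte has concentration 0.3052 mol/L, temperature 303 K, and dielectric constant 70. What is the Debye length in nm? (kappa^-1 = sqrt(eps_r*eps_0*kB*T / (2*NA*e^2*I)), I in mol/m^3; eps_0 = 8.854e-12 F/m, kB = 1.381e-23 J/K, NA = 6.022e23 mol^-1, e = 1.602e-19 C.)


Ionic strength I = 0.3052 * 1^2 * 1000 = 305.2 mol/m^3
kappa^-1 = sqrt(70 * 8.854e-12 * 1.381e-23 * 303 / (2 * 6.022e23 * (1.602e-19)^2 * 305.2))
kappa^-1 = 0.524 nm

0.524


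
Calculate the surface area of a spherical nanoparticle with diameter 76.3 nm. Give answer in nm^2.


Radius r = 76.3/2 = 38.15 nm
Surface area SA = 4 * pi * r^2
SA = 4 * pi * (38.15)^2
SA = 18289.38 nm^2

18289.38


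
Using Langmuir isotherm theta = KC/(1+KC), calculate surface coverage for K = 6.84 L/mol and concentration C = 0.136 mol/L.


Langmuir isotherm: theta = K*C / (1 + K*C)
K*C = 6.84 * 0.136 = 0.93024
theta = 0.93024 / (1 + 0.93024) = 0.93024 / 1.93024
theta = 0.4819

0.4819


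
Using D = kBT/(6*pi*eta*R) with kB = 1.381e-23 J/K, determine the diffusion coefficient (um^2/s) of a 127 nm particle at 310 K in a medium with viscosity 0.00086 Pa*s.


Radius R = 127/2 = 63.5 nm = 6.35e-08 m
D = kB*T / (6*pi*eta*R)
D = 1.381e-23 * 310 / (6 * pi * 0.00086 * 6.35e-08)
D = 4.15893e-12 m^2/s = 4.159 um^2/s

4.159


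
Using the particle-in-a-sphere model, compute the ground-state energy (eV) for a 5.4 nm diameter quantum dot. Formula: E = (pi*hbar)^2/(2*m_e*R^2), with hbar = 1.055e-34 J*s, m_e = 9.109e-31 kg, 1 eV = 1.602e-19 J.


Radius R = 5.4/2 = 2.7 nm = 2.7e-09 m
E = (pi * 1.055e-34)^2 / (2 * 9.109e-31 * (2.7e-09)^2)
E(J) = 8.27135e-21
E = E(J) / 1.602e-19 = 0.0516 eV

0.0516


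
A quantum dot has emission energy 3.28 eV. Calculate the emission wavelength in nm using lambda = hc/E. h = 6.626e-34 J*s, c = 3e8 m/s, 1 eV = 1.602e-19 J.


Convert energy: E = 3.28 eV = 3.28 * 1.602e-19 = 5.25456e-19 J
lambda = h*c / E = 6.626e-34 * 3e8 / 5.25456e-19
lambda = 3.783e-07 m = 378.3 nm

378.3


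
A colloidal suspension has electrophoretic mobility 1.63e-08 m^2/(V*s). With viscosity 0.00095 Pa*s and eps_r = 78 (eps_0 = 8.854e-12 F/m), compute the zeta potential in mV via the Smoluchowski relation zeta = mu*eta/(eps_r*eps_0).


Smoluchowski equation: zeta = mu * eta / (eps_r * eps_0)
zeta = 1.63e-08 * 0.00095 / (78 * 8.854e-12)
zeta = 0.022422 V = 22.42 mV

22.42


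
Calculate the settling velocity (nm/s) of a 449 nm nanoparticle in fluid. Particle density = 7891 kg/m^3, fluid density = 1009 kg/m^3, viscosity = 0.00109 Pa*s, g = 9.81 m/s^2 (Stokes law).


Radius R = 449/2 nm = 2.245e-07 m
Density difference = 7891 - 1009 = 6882 kg/m^3
v = 2 * R^2 * (rho_p - rho_f) * g / (9 * eta)
v = 2 * (2.245e-07)^2 * 6882 * 9.81 / (9 * 0.00109)
v = 6.93709e-07 m/s = 693.709 nm/s

693.709


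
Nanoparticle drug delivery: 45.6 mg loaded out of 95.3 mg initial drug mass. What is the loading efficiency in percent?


Drug loading efficiency = (drug loaded / drug initial) * 100
DLE = 45.6 / 95.3 * 100
DLE = 0.4785 * 100
DLE = 47.85%

47.85


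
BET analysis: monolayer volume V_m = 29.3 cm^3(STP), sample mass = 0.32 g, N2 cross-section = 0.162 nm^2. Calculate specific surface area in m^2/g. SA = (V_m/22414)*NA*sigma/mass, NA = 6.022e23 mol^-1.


Number of moles in monolayer = V_m / 22414 = 29.3 / 22414 = 0.00130722
Number of molecules = moles * NA = 0.00130722 * 6.022e23
SA = molecules * sigma / mass
SA = (29.3 / 22414) * 6.022e23 * 0.162e-18 / 0.32
SA = 398.5 m^2/g

398.5


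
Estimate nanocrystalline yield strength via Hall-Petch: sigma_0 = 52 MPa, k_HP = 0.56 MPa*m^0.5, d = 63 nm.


d = 63 nm = 6.3e-08 m
sqrt(d) = 0.000250998
Hall-Petch contribution = k / sqrt(d) = 0.56 / 0.000250998 = 2231.1 MPa
sigma = sigma_0 + k/sqrt(d) = 52 + 2231.1 = 2283.1 MPa

2283.1


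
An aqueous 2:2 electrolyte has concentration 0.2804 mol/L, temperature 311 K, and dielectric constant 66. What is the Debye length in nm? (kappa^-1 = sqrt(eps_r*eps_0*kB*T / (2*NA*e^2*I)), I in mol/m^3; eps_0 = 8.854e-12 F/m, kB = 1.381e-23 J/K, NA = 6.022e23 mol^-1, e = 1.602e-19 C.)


Ionic strength I = 0.2804 * 2^2 * 1000 = 1121.6 mol/m^3
kappa^-1 = sqrt(66 * 8.854e-12 * 1.381e-23 * 311 / (2 * 6.022e23 * (1.602e-19)^2 * 1121.6))
kappa^-1 = 0.269 nm

0.269


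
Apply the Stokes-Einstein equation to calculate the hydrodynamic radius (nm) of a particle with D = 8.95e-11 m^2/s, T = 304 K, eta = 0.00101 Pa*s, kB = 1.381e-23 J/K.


Stokes-Einstein: R = kB*T / (6*pi*eta*D)
R = 1.381e-23 * 304 / (6 * pi * 0.00101 * 8.95e-11)
R = 2.46389e-09 m = 2.46 nm

2.46


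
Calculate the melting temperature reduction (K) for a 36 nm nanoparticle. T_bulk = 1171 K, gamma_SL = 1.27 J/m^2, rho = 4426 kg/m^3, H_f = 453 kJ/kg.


Radius R = 36/2 = 18 nm = 1.8e-08 m
Convert H_f = 453 kJ/kg = 453000 J/kg
dT = 2 * gamma_SL * T_bulk / (rho * H_f * R)
dT = 2 * 1.27 * 1171 / (4426 * 453000 * 1.8e-08)
dT = 82.4 K

82.4


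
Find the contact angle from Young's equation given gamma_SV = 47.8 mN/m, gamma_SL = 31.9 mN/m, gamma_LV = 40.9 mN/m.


cos(theta) = (gamma_SV - gamma_SL) / gamma_LV
cos(theta) = (47.8 - 31.9) / 40.9
cos(theta) = 0.388753
theta = arccos(0.388753) = 67.12 degrees

67.12


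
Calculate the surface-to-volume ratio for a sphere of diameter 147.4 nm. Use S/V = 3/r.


Radius r = 147.4/2 = 73.7 nm
S/V = 3 / r = 3 / 73.7
S/V = 0.0407 nm^-1

0.0407


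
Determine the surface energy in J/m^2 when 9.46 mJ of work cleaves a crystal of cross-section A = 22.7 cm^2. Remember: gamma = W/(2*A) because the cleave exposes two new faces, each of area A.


Convert: A = 22.7 cm^2 = 0.00227 m^2, W = 9.46 mJ = 0.00946 J
Cleaving exposes two faces of area A, so total new surface = 2*A and gamma = W / (2*A)
gamma = 0.00946 / (2 * 0.00227)
gamma = 2.084 J/m^2

2.084


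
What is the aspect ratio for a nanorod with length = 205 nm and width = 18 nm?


Aspect ratio AR = length / diameter
AR = 205 / 18
AR = 11.39

11.39


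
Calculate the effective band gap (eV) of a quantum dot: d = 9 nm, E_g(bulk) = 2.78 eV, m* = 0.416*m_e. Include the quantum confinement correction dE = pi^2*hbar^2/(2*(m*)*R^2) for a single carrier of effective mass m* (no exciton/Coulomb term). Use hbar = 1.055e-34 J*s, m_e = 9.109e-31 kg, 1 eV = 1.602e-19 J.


Radius R = 9/2 nm = 4.5e-09 m
Confinement energy dE = pi^2 * hbar^2 / (2 * m_eff * m_e * R^2)
dE = pi^2 * (1.055e-34)^2 / (2 * 0.416 * 9.109e-31 * (4.5e-09)^2) J, divided by 1.602e-19 J/eV
dE = 0.0447 eV
Total band gap = E_g(bulk) + dE = 2.78 + 0.0447 = 2.8247 eV

2.8247


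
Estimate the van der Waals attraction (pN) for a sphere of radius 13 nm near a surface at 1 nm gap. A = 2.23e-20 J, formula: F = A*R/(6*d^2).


Convert to SI: R = 13 nm = 1.3e-08 m, d = 1 nm = 1e-09 m
F = A * R / (6 * d^2)
F = 2.23e-20 * 1.3e-08 / (6 * (1e-09)^2)
F = 4.83167e-11 N = 48.317 pN

48.317


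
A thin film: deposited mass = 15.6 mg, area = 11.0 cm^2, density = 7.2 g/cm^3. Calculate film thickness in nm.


Convert: m = 15.6 mg = 1.5600e-05 kg, A = 11.0 cm^2 = 1.1000e-03 m^2, rho = 7.2 g/cm^3 = 7200 kg/m^3
t = m / (A * rho)
t = 1.5600e-05 / (1.1000e-03 * 7200)
t = 1.9697e-06 m = 1969.7 nm

1969.7


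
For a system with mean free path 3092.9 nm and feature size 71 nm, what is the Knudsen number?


Knudsen number Kn = lambda / L
Kn = 3092.9 / 71
Kn = 43.562

43.562


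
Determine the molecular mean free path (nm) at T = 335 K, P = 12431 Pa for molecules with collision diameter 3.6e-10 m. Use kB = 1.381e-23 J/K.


Mean free path: lambda = kB*T / (sqrt(2) * pi * d^2 * P)
lambda = 1.381e-23 * 335 / (sqrt(2) * pi * (3.6e-10)^2 * 12431)
lambda = 6.46342e-07 m
lambda = 646.34 nm

646.34


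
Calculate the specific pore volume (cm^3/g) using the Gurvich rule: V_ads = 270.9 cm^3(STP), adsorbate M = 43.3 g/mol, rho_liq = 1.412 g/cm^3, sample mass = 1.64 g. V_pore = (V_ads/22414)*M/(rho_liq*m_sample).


Moles adsorbed n = V_ads / 22414 = 270.9 / 22414 = 1.208620e-02 mol
Liquid volume V_liq = n * M / rho_liq = 1.208620e-02 * 43.3 / 1.412 = 0.37063 cm^3
Specific pore volume V_pore = V_liq / m_sample = 0.37063 / 1.64
V_pore = 0.226 cm^3/g

0.226


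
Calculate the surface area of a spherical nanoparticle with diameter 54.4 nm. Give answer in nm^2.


Radius r = 54.4/2 = 27.2 nm
Surface area SA = 4 * pi * r^2
SA = 4 * pi * (27.2)^2
SA = 9297.1 nm^2

9297.1


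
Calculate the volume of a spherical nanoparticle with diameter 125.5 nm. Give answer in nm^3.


Radius r = 125.5/2 = 62.75 nm
Volume V = (4/3) * pi * r^3
V = (4/3) * pi * (62.75)^3
V = 1034974.86 nm^3

1034974.86


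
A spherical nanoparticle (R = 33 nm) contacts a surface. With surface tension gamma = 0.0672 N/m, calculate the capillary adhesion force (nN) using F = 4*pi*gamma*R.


Convert radius: R = 33 nm = 3.3e-08 m
F = 4 * pi * gamma * R
F = 4 * pi * 0.0672 * 3.3e-08
F = 2.78672e-08 N = 27.8672 nN

27.8672


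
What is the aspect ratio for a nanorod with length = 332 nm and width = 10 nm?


Aspect ratio AR = length / diameter
AR = 332 / 10
AR = 33.2

33.2


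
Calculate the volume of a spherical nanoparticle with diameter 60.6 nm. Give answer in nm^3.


Radius r = 60.6/2 = 30.3 nm
Volume V = (4/3) * pi * r^3
V = (4/3) * pi * (30.3)^3
V = 116524.3 nm^3

116524.3


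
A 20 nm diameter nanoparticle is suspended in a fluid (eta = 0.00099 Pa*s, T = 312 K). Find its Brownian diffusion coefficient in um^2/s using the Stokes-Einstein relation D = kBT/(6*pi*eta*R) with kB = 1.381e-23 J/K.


Radius R = 20/2 = 10 nm = 1e-08 m
D = kB*T / (6*pi*eta*R)
D = 1.381e-23 * 312 / (6 * pi * 0.00099 * 1e-08)
D = 2.30894e-11 m^2/s = 23.089 um^2/s

23.089


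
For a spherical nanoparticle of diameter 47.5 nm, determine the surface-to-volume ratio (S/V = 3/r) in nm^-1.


Radius r = 47.5/2 = 23.75 nm
S/V = 3 / r = 3 / 23.75
S/V = 0.1263 nm^-1

0.1263


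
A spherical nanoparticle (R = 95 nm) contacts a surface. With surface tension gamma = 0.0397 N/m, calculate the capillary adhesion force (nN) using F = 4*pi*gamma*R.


Convert radius: R = 95 nm = 9.5e-08 m
F = 4 * pi * gamma * R
F = 4 * pi * 0.0397 * 9.5e-08
F = 4.73941e-08 N = 47.3941 nN

47.3941


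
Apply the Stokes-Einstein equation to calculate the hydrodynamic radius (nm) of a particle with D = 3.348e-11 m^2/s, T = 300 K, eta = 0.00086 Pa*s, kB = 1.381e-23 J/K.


Stokes-Einstein: R = kB*T / (6*pi*eta*D)
R = 1.381e-23 * 300 / (6 * pi * 0.00086 * 3.348e-11)
R = 7.63361e-09 m = 7.63 nm

7.63


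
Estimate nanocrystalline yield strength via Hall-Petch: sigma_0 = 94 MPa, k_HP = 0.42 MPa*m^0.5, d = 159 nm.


d = 159 nm = 1.59e-07 m
sqrt(d) = 0.000398748
Hall-Petch contribution = k / sqrt(d) = 0.42 / 0.000398748 = 1053.3 MPa
sigma = sigma_0 + k/sqrt(d) = 94 + 1053.3 = 1147.3 MPa

1147.3


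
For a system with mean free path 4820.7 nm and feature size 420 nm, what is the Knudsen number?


Knudsen number Kn = lambda / L
Kn = 4820.7 / 420
Kn = 11.4779

11.4779


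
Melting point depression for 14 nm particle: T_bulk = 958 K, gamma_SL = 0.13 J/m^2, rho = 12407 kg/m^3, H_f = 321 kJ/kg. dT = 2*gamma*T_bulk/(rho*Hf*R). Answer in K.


Radius R = 14/2 = 7 nm = 7e-09 m
Convert H_f = 321 kJ/kg = 321000 J/kg
dT = 2 * gamma_SL * T_bulk / (rho * H_f * R)
dT = 2 * 0.13 * 958 / (12407 * 321000 * 7e-09)
dT = 8.9 K

8.9


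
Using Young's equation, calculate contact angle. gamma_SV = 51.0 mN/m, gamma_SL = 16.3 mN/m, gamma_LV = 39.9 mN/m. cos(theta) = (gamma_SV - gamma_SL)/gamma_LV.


cos(theta) = (gamma_SV - gamma_SL) / gamma_LV
cos(theta) = (51.0 - 16.3) / 39.9
cos(theta) = 0.869674
theta = arccos(0.869674) = 29.58 degrees

29.58


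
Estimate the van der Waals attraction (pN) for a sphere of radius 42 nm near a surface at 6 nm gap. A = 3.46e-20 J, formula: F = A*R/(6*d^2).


Convert to SI: R = 42 nm = 4.2e-08 m, d = 6 nm = 6e-09 m
F = A * R / (6 * d^2)
F = 3.46e-20 * 4.2e-08 / (6 * (6e-09)^2)
F = 6.72778e-12 N = 6.728 pN

6.728


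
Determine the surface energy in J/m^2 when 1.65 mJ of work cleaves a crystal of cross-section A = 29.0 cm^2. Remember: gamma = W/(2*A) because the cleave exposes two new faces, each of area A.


Convert: A = 29.0 cm^2 = 0.0029 m^2, W = 1.65 mJ = 0.00165 J
Cleaving exposes two faces of area A, so total new surface = 2*A and gamma = W / (2*A)
gamma = 0.00165 / (2 * 0.0029)
gamma = 0.284 J/m^2

0.284


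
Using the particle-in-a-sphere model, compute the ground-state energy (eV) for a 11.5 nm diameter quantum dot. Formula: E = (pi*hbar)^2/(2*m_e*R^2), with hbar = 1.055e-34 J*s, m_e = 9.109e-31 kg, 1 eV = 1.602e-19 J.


Radius R = 11.5/2 = 5.75 nm = 5.75e-09 m
E = (pi * 1.055e-34)^2 / (2 * 9.109e-31 * (5.75e-09)^2)
E(J) = 1.82376e-21
E = E(J) / 1.602e-19 = 0.0114 eV

0.0114


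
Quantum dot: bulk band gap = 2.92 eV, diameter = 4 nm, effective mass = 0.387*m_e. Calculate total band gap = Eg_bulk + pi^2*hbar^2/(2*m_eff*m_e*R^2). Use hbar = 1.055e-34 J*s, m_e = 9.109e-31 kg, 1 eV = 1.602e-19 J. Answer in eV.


Radius R = 4/2 nm = 2e-09 m
Confinement energy dE = pi^2 * hbar^2 / (2 * m_eff * m_e * R^2)
dE = pi^2 * (1.055e-34)^2 / (2 * 0.387 * 9.109e-31 * (2e-09)^2) J, divided by 1.602e-19 J/eV
dE = 0.2431 eV
Total band gap = E_g(bulk) + dE = 2.92 + 0.2431 = 3.1631 eV

3.1631


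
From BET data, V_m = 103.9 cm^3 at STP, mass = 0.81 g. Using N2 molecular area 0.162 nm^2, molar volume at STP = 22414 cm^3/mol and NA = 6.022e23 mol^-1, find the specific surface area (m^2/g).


Number of moles in monolayer = V_m / 22414 = 103.9 / 22414 = 0.0046355
Number of molecules = moles * NA = 0.0046355 * 6.022e23
SA = molecules * sigma / mass
SA = (103.9 / 22414) * 6.022e23 * 0.162e-18 / 0.81
SA = 558.3 m^2/g

558.3


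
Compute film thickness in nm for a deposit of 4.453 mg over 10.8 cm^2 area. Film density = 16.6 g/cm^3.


Convert: m = 4.453 mg = 4.4530e-06 kg, A = 10.8 cm^2 = 1.0800e-03 m^2, rho = 16.6 g/cm^3 = 16600 kg/m^3
t = m / (A * rho)
t = 4.4530e-06 / (1.0800e-03 * 16600)
t = 2.4838e-07 m = 248.4 nm

248.4


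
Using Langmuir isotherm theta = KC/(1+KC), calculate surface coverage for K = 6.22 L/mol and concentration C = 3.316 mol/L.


Langmuir isotherm: theta = K*C / (1 + K*C)
K*C = 6.22 * 3.316 = 20.62552
theta = 20.62552 / (1 + 20.62552) = 20.62552 / 21.62552
theta = 0.9538

0.9538


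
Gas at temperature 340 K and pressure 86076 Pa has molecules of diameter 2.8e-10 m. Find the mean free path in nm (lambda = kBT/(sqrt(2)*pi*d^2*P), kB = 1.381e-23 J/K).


Mean free path: lambda = kB*T / (sqrt(2) * pi * d^2 * P)
lambda = 1.381e-23 * 340 / (sqrt(2) * pi * (2.8e-10)^2 * 86076)
lambda = 1.56606e-07 m
lambda = 156.61 nm

156.61


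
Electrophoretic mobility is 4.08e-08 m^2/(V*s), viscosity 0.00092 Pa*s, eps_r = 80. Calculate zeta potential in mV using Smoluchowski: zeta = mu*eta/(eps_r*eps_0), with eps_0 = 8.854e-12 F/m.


Smoluchowski equation: zeta = mu * eta / (eps_r * eps_0)
zeta = 4.08e-08 * 0.00092 / (80 * 8.854e-12)
zeta = 0.052993 V = 52.99 mV

52.99


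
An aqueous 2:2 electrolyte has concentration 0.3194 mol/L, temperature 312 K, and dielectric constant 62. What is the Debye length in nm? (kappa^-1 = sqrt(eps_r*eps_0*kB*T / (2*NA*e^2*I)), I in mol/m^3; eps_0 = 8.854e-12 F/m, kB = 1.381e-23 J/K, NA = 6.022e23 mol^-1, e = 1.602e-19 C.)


Ionic strength I = 0.3194 * 2^2 * 1000 = 1277.6 mol/m^3
kappa^-1 = sqrt(62 * 8.854e-12 * 1.381e-23 * 312 / (2 * 6.022e23 * (1.602e-19)^2 * 1277.6))
kappa^-1 = 0.245 nm

0.245


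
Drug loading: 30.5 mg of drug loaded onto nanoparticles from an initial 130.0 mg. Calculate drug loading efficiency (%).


Drug loading efficiency = (drug loaded / drug initial) * 100
DLE = 30.5 / 130.0 * 100
DLE = 0.2346 * 100
DLE = 23.46%

23.46


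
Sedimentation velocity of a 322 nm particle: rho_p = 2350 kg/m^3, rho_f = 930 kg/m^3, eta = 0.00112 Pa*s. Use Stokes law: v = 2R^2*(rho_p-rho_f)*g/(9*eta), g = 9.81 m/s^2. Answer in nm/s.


Radius R = 322/2 nm = 1.61e-07 m
Density difference = 2350 - 930 = 1420 kg/m^3
v = 2 * R^2 * (rho_p - rho_f) * g / (9 * eta)
v = 2 * (1.61e-07)^2 * 1420 * 9.81 / (9 * 0.00112)
v = 7.16438e-08 m/s = 71.6438 nm/s

71.6438
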